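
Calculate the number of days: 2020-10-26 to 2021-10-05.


From October 26, 2020 to October 5, 2021
Rest of October 2020: 31 - 26 = 5
Full months: November 30, December 31, January 31, February 2021 28, March 31, April 30, May 31, June 30, July 31, August 31, September 30
Days into October 2021: 5
Total = 5 + 30 + 31 + 31 + 28 + 31 + 30 + 31 + 30 + 31 + 31 + 30 + 5 = 344 days

344 days


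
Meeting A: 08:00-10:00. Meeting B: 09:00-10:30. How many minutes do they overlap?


60 minutes

Meeting A: 480-600 (in minutes from midnight)
Meeting B: 540-630
Overlap start = max(480, 540) = 540
Overlap end = min(600, 630) = 600
Overlap = max(0, 600 - 540) = 60 min


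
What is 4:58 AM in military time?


04:58

Input: 4:58 AM
AM hour stays: 4


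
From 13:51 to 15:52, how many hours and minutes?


End time in minutes: 15×60 + 52 = 952
Start time in minutes: 13×60 + 51 = 831
Difference = 952 - 831 = 121 minutes
= 2 hours 1 minutes

2h 1m


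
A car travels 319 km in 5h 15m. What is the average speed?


60.8 km/h

Distance: 319 km
Time: 5h 15m = 315 min = 315/60 = 21/4 hours
Speed = 319 ÷ (21/4) = 319 × 4 / 21 = 1276/21 ≈ 60.8 km/h


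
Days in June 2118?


Month: June (month 6)
June has 30 days

30 days


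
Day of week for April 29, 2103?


Sunday

Zeller's congruence:
q=29, m=4, k=3, j=21
h = (29 + ⌊13×5/5⌋ + 3 + ⌊3/4⌋ + ⌊21/4⌋ - 2×21) mod 7
= (29 + 13 + 3 + 0 + 5 - 42) mod 7
= 8 mod 7 = 1
h=1 → Sunday


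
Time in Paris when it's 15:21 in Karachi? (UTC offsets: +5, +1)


11:21

Time difference = UTC+1 - UTC+5 = -4 hours
New hour = (15 -4) mod 24
= 11 mod 24 = 11
Minutes unchanged → 11:21


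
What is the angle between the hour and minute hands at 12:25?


Hour hand (12 ≡ 0 on the dial): 0×30 + 25×0.5 = 12.5°
Minute hand = 25×6 = 150°
Difference = |12.5 - 150| = 137.5°

137.5°


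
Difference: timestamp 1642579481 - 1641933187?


Difference = 1642579481 - 1641933187 = 646294 seconds
In hours: 646294 / 3600 ≈ 179.5
In days: 646294 / 86400 ≈ 7.48

646294 seconds (179.5 hours / 7.48 days)


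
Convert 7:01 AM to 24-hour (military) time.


Input: 7:01 AM
AM hour stays: 7

07:01


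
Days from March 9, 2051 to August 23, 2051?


167 days

From March 9, 2051 to August 23, 2051
Rest of March 2051: 31 - 9 = 22
Full months: April 30, May 31, June 30, July 31
Days into August 2051: 23
Total = 22 + 30 + 31 + 30 + 31 + 23 = 167 days


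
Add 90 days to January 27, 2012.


Start: January 27, 2012
Add 90 days
January 27 → February 1: 31 - 27 + 1 = 5 days (90 - 5 = 85 left)
February 1 → March 1: 29 - 1 + 1 = 29 days (85 - 29 = 56 left)
March 1 → April 1: 31 - 1 + 1 = 31 days (56 - 31 = 25 left)
April 1 + 25 = April 26, 2012

April 26, 2012


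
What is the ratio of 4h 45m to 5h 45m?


Duration 1: 285 minutes
Duration 2: 345 minutes
Ratio = 285:345
GCD = 15
Simplified = 19:23
As a decimal: 19/23 ≈ 0.83

19:23 (0.83)


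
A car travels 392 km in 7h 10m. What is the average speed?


Distance: 392 km
Time: 7h 10m = 430 min = 430/60 = 43/6 hours
Speed = 392 ÷ (43/6) = 392 × 6 / 43 = 2352/43 ≈ 54.7 km/h

54.7 km/h


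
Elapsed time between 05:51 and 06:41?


0h 50m

End time in minutes: 6×60 + 41 = 401
Start time in minutes: 5×60 + 51 = 351
Difference = 401 - 351 = 50 minutes
= 0 hours 50 minutes


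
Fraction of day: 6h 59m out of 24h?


0.2910 (29.10%)

Total minutes: 6×60 + 59 = 419
Day = 24×60 = 1440 minutes
Fraction = 419/1440 ≈ 0.2910
As a percentage: 419/1440 × 100 ≈ 29.10%


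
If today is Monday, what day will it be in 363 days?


Sunday

Start: Monday (index 0)
(0 + 363) mod 7
= 363 mod 7
= 6
Index 6 → Sunday


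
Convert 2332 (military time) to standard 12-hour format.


11:32 PM

Hour: 23
23 - 12 = 11 → PM


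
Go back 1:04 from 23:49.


Start: 1429 minutes from midnight
Subtract: 64 minutes
Remaining: 1429 - 64 = 1365
Hours: 22, Minutes: 45

22:45


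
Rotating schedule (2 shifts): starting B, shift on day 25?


Shifts: A, B
Start: B (index 1)
Day 25: (1 + 25 - 1) mod 2
= 25 mod 2
= 1
Index 1 → shift B

Shift B


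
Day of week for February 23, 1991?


Zeller's congruence:
q=23, m=14, k=90, j=19
h = (23 + ⌊13×15/5⌋ + 90 + ⌊90/4⌋ + ⌊19/4⌋ - 2×19) mod 7
= (23 + 39 + 90 + 22 + 4 - 38) mod 7
= 140 mod 7 = 0
h=0 → Saturday

Saturday


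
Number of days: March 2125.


31 days

Month: March (month 3)
March has 31 days


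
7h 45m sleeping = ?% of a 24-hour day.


32.3%

Time: 465 minutes
Day: 1440 minutes
Percentage = (465/1440) × 100 ≈ 32.3%


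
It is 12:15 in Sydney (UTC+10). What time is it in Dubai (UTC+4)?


06:15

Time difference = UTC+4 - UTC+10 = -6 hours
New hour = (12 -6) mod 24
= 6 mod 24 = 6
Minutes unchanged → 06:15


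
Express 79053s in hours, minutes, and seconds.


Hours: 79053 ÷ 3600 = 21 remainder 3453
Minutes: 3453 ÷ 60 = 57 remainder 33
Seconds: 33

21h 57m 33s


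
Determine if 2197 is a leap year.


No

Rules: divisible by 4 AND (not by 100 OR by 400)
2197 ÷ 4 = 549 remainder 1 → not divisible by 4
Not divisible by 4 → not a leap year


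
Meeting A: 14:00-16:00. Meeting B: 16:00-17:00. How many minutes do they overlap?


0 minutes

Meeting A: 840-960 (in minutes from midnight)
Meeting B: 960-1020
Overlap start = max(840, 960) = 960
Overlap end = min(960, 1020) = 960
Overlap = max(0, 960 - 960) = 0 min


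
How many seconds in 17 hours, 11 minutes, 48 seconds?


61908 seconds

Hours: 17 × 3600 = 61200
Minutes: 11 × 60 = 660
Seconds: 48
Total = 61200 + 660 + 48 = 61908


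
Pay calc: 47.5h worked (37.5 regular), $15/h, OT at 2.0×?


$862.50

Regular: 37.5h × $15 = $562.50
Overtime: 47.5 - 37.5 = 10.0h
OT pay: 10.0h × $15 × 2.0 = $300.00
Total = $562.50 + $300.00 = $862.50


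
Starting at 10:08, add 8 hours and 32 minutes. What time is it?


18:40

Start: 608 minutes from midnight
Add: 512 minutes
Total: 1120 minutes
Hours: 1120 ÷ 60 = 18 remainder 40


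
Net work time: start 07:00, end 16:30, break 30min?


9h 0m (540 minutes)

Total time = (16×60+30) - (7×60+0)
= 990 - 420 = 570 min
Minus break: 570 - 30 = 540 min
= 9h 0m


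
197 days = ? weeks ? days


Weeks: 197 ÷ 7 = 28 remainder 1

28 weeks 1 days


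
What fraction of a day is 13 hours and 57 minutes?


0.5813 (58.13%)

Total minutes: 13×60 + 57 = 837
Day = 24×60 = 1440 minutes
Fraction = 837/1440 ≈ 0.5813
As a percentage: 837/1440 × 100 ≈ 58.13%


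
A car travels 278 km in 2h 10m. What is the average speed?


128.3 km/h

Distance: 278 km
Time: 2h 10m = 130 min = 130/60 = 13/6 hours
Speed = 278 ÷ (13/6) = 278 × 6 / 13 = 1668/13 ≈ 128.3 km/h


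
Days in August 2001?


Month: August (month 8)
August has 31 days

31 days


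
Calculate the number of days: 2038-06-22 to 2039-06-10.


353 days

From June 22, 2038 to June 10, 2039
Rest of June 2038: 30 - 22 = 8
Full months: July 31, August 31, September 30, October 31, November 30, December 31, January 31, February 2039 28, March 31, April 30, May 31
Days into June 2039: 10
Total = 8 + 31 + 31 + 30 + 31 + 30 + 31 + 31 + 28 + 31 + 30 + 31 + 10 = 353 days


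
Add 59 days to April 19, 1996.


Start: April 19, 1996
Add 59 days
April 19 → May 1: 30 - 19 + 1 = 12 days (59 - 12 = 47 left)
May 1 → June 1: 31 - 1 + 1 = 31 days (47 - 31 = 16 left)
June 1 + 16 = June 17, 1996

June 17, 1996


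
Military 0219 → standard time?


Hour: 2
2 < 12 → AM

2:19 AM


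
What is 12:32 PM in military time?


12:32

Input: 12:32 PM
12 PM → 12 (noon)


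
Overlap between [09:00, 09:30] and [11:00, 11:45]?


Meeting A: 540-570 (in minutes from midnight)
Meeting B: 660-705
Overlap start = max(540, 660) = 660
Overlap end = min(570, 705) = 570
Overlap = max(0, 570 - 660) = 0 min

0 minutes


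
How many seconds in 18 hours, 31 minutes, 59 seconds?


66719 seconds

Hours: 18 × 3600 = 64800
Minutes: 31 × 60 = 1860
Seconds: 59
Total = 64800 + 1860 + 59 = 66719


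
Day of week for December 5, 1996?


Zeller's congruence:
q=5, m=12, k=96, j=19
h = (5 + ⌊13×13/5⌋ + 96 + ⌊96/4⌋ + ⌊19/4⌋ - 2×19) mod 7
= (5 + 33 + 96 + 24 + 4 - 38) mod 7
= 124 mod 7 = 5
h=5 → Thursday

Thursday


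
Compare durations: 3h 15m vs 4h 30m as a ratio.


13:18 (0.72)

Duration 1: 195 minutes
Duration 2: 270 minutes
Ratio = 195:270
GCD = 15
Simplified = 13:18
As a decimal: 13/18 ≈ 0.72


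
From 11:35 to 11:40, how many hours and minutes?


0h 5m

End time in minutes: 11×60 + 40 = 700
Start time in minutes: 11×60 + 35 = 695
Difference = 700 - 695 = 5 minutes
= 0 hours 5 minutes


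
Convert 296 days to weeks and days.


Weeks: 296 ÷ 7 = 42 remainder 2

42 weeks 2 days


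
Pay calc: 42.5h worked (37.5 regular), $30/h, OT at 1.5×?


Regular: 37.5h × $30 = $1125.00
Overtime: 42.5 - 37.5 = 5.0h
OT pay: 5.0h × $30 × 1.5 = $225.00
Total = $1125.00 + $225.00 = $1350.00

$1350.00


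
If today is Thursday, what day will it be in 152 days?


Tuesday

Start: Thursday (index 3)
(3 + 152) mod 7
= 155 mod 7
= 1
Index 1 → Tuesday


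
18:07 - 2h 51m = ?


15:16

Start: 1087 minutes from midnight
Subtract: 171 minutes
Remaining: 1087 - 171 = 916
Hours: 15, Minutes: 16


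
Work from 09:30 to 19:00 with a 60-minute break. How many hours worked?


8h 30m (510 minutes)

Total time = (19×60+0) - (9×60+30)
= 1140 - 570 = 570 min
Minus break: 570 - 60 = 510 min
= 8h 30m


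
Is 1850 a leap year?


Rules: divisible by 4 AND (not by 100 OR by 400)
1850 ÷ 4 = 462 remainder 2 → not divisible by 4
Not divisible by 4 → not a leap year

No


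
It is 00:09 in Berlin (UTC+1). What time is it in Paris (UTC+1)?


Time difference = UTC+1 - UTC+1 = +0 hours
New hour = (0 + 0) mod 24
= 0 mod 24 = 0
Minutes unchanged → 00:09

00:09


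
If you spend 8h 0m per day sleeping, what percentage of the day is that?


Time: 480 minutes
Day: 1440 minutes
Percentage = (480/1440) × 100 ≈ 33.3%

33.3%


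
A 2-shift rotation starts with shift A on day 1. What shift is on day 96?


Shifts: A, B
Start: A (index 0)
Day 96: (0 + 96 - 1) mod 2
= 95 mod 2
= 1
Index 1 → shift B

Shift B


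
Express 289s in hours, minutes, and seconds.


Hours: 289 ÷ 3600 = 0 remainder 289
Minutes: 289 ÷ 60 = 4 remainder 49
Seconds: 49

0h 4m 49s


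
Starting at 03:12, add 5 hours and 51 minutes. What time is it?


09:03

Start: 192 minutes from midnight
Add: 351 minutes
Total: 543 minutes
Hours: 543 ÷ 60 = 9 remainder 3


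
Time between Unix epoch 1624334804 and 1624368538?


Difference = 1624368538 - 1624334804 = 33734 seconds
In hours: 33734 / 3600 ≈ 9.4
In days: 33734 / 86400 ≈ 0.39

33734 seconds (9.4 hours / 0.39 days)


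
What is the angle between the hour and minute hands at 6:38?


Hour hand = 6×30 + 38×0.5 = 199.0°
Minute hand = 38×6 = 228°
Difference = |199.0 - 228| = 29.0°

29.0°


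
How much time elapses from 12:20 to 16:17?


3h 57m

End time in minutes: 16×60 + 17 = 977
Start time in minutes: 12×60 + 20 = 740
Difference = 977 - 740 = 237 minutes
= 3 hours 57 minutes


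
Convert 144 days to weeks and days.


Weeks: 144 ÷ 7 = 20 remainder 4

20 weeks 4 days


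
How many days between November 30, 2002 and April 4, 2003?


From November 30, 2002 to April 4, 2003
Rest of November 2002: 30 - 30 = 0
Full months: December 31, January 31, February 2003 28, March 31
Days into April 2003: 4
Total = 0 + 31 + 31 + 28 + 31 + 4 = 125 days

125 days


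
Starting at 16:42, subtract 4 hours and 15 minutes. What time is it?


12:27

Start: 1002 minutes from midnight
Subtract: 255 minutes
Remaining: 1002 - 255 = 747
Hours: 12, Minutes: 27


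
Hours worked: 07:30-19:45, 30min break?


11h 45m (705 minutes)

Total time = (19×60+45) - (7×60+30)
= 1185 - 450 = 735 min
Minus break: 735 - 30 = 705 min
= 11h 45m


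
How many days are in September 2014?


Month: September (month 9)
September has 30 days

30 days


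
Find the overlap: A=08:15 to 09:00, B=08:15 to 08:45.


Meeting A: 495-540 (in minutes from midnight)
Meeting B: 495-525
Overlap start = max(495, 495) = 495
Overlap end = min(540, 525) = 525
Overlap = max(0, 525 - 495) = 30 min

30 minutes


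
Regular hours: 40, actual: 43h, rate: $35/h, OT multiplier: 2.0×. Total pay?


$1610.00

Regular: 40h × $35 = $1400.00
Overtime: 43 - 40 = 3h
OT pay: 3h × $35 × 2.0 = $210.00
Total = $1400.00 + $210.00 = $1610.00


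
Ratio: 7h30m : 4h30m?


Duration 1: 450 minutes
Duration 2: 270 minutes
Ratio = 450:270
GCD = 90
Simplified = 5:3
As a decimal: 5/3 ≈ 1.67

5:3 (1.67)


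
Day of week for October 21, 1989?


Saturday

Zeller's congruence:
q=21, m=10, k=89, j=19
h = (21 + ⌊13×11/5⌋ + 89 + ⌊89/4⌋ + ⌊19/4⌋ - 2×19) mod 7
= (21 + 28 + 89 + 22 + 4 - 38) mod 7
= 126 mod 7 = 0
h=0 → Saturday


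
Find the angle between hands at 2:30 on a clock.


105.0°

Hour hand = 2×30 + 30×0.5 = 75.0°
Minute hand = 30×6 = 180°
Difference = |75.0 - 180| = 105.0°


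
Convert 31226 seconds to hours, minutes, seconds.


Hours: 31226 ÷ 3600 = 8 remainder 2426
Minutes: 2426 ÷ 60 = 40 remainder 26
Seconds: 26

8h 40m 26s


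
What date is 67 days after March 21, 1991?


May 27, 1991

Start: March 21, 1991
Add 67 days
March 21 → April 1: 31 - 21 + 1 = 11 days (67 - 11 = 56 left)
April 1 → May 1: 30 - 1 + 1 = 30 days (56 - 30 = 26 left)
May 1 + 26 = May 27, 1991


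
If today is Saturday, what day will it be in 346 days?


Tuesday

Start: Saturday (index 5)
(5 + 346) mod 7
= 351 mod 7
= 1
Index 1 → Tuesday


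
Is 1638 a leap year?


No

Rules: divisible by 4 AND (not by 100 OR by 400)
1638 ÷ 4 = 409 remainder 2 → not divisible by 4
Not divisible by 4 → not a leap year


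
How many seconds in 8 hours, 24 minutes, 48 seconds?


Hours: 8 × 3600 = 28800
Minutes: 24 × 60 = 1440
Seconds: 48
Total = 28800 + 1440 + 48 = 30288

30288 seconds


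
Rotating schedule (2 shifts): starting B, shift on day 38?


Shift A

Shifts: A, B
Start: B (index 1)
Day 38: (1 + 38 - 1) mod 2
= 38 mod 2
= 0
Index 0 → shift A


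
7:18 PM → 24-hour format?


19:18

Input: 7:18 PM
PM: 7 + 12 = 19


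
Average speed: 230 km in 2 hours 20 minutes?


Distance: 230 km
Time: 2h 20m = 140 min = 140/60 = 7/3 hours
Speed = 230 ÷ (7/3) = 230 × 3 / 7 = 690/7 ≈ 98.6 km/h

98.6 km/h


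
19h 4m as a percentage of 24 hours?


Total minutes: 19×60 + 4 = 1144
Day = 24×60 = 1440 minutes
Fraction = 1144/1440 ≈ 0.7944
As a percentage: 1144/1440 × 100 ≈ 79.44%

0.7944 (79.44%)


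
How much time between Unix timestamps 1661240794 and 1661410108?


169314 seconds (47.0 hours / 1.96 days)

Difference = 1661410108 - 1661240794 = 169314 seconds
In hours: 169314 / 3600 ≈ 47.0
In days: 169314 / 86400 ≈ 1.96


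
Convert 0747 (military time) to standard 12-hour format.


7:47 AM

Hour: 7
7 < 12 → AM


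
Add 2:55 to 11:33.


Start: 693 minutes from midnight
Add: 175 minutes
Total: 868 minutes
Hours: 868 ÷ 60 = 14 remainder 28

14:28


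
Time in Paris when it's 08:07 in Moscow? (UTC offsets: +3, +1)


Time difference = UTC+1 - UTC+3 = -2 hours
New hour = (8 -2) mod 24
= 6 mod 24 = 6
Minutes unchanged → 06:07

06:07


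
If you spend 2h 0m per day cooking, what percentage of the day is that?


8.3%

Time: 120 minutes
Day: 1440 minutes
Percentage = (120/1440) × 100 ≈ 8.3%


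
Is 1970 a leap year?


No

Rules: divisible by 4 AND (not by 100 OR by 400)
1970 ÷ 4 = 492 remainder 2 → not divisible by 4
Not divisible by 4 → not a leap year


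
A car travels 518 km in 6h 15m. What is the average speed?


Distance: 518 km
Time: 6h 15m = 375 min = 375/60 = 25/4 hours
Speed = 518 ÷ (25/4) = 518 × 4 / 25 = 2072/25 ≈ 82.9 km/h

82.9 km/h


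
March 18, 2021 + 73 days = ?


May 30, 2021

Start: March 18, 2021
Add 73 days
March 18 → April 1: 31 - 18 + 1 = 14 days (73 - 14 = 59 left)
April 1 → May 1: 30 - 1 + 1 = 30 days (59 - 30 = 29 left)
May 1 + 29 = May 30, 2021


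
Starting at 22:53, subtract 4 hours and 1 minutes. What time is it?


18:52

Start: 1373 minutes from midnight
Subtract: 241 minutes
Remaining: 1373 - 241 = 1132
Hours: 18, Minutes: 52


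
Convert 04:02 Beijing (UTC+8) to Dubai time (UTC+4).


Time difference = UTC+4 - UTC+8 = -4 hours
New hour = (4 -4) mod 24
= 0 mod 24 = 0
Minutes unchanged → 00:02

00:02


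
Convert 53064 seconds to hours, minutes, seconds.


Hours: 53064 ÷ 3600 = 14 remainder 2664
Minutes: 2664 ÷ 60 = 44 remainder 24
Seconds: 24

14h 44m 24s


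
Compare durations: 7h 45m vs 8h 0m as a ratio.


Duration 1: 465 minutes
Duration 2: 480 minutes
Ratio = 465:480
GCD = 15
Simplified = 31:32
As a decimal: 31/32 ≈ 0.97

31:32 (0.97)


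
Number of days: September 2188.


Month: September (month 9)
September has 30 days

30 days


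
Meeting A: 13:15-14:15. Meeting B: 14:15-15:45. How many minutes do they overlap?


0 minutes

Meeting A: 795-855 (in minutes from midnight)
Meeting B: 855-945
Overlap start = max(795, 855) = 855
Overlap end = min(855, 945) = 855
Overlap = max(0, 855 - 855) = 0 min


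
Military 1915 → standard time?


Hour: 19
19 - 12 = 7 → PM

7:15 PM


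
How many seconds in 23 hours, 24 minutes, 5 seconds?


84245 seconds

Hours: 23 × 3600 = 82800
Minutes: 24 × 60 = 1440
Seconds: 5
Total = 82800 + 1440 + 5 = 84245


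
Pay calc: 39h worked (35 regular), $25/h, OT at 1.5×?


Regular: 35h × $25 = $875.00
Overtime: 39 - 35 = 4h
OT pay: 4h × $25 × 1.5 = $150.00
Total = $875.00 + $150.00 = $1025.00

$1025.00


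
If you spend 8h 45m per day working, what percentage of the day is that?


Time: 525 minutes
Day: 1440 minutes
Percentage = (525/1440) × 100 ≈ 36.5%

36.5%


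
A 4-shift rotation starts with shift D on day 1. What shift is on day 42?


Shift A

Shifts: A, B, C, D
Start: D (index 3)
Day 42: (3 + 42 - 1) mod 4
= 44 mod 4
= 0
Index 0 → shift A


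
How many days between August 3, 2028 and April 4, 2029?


From August 3, 2028 to April 4, 2029
Rest of August 2028: 31 - 3 = 28
Full months: September 30, October 31, November 30, December 31, January 31, February 2029 28, March 31
Days into April 2029: 4
Total = 28 + 30 + 31 + 30 + 31 + 31 + 28 + 31 + 4 = 244 days

244 days


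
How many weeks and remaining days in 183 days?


26 weeks 1 days

Weeks: 183 ÷ 7 = 26 remainder 1


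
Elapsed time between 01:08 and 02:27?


1h 19m

End time in minutes: 2×60 + 27 = 147
Start time in minutes: 1×60 + 8 = 68
Difference = 147 - 68 = 79 minutes
= 1 hours 19 minutes


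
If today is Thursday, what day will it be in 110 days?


Tuesday

Start: Thursday (index 3)
(3 + 110) mod 7
= 113 mod 7
= 1
Index 1 → Tuesday


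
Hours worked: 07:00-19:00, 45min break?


11h 15m (675 minutes)

Total time = (19×60+0) - (7×60+0)
= 1140 - 420 = 720 min
Minus break: 720 - 45 = 675 min
= 11h 15m


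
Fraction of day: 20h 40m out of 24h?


Total minutes: 20×60 + 40 = 1240
Day = 24×60 = 1440 minutes
Fraction = 1240/1440 ≈ 0.8611
As a percentage: 1240/1440 × 100 ≈ 86.11%

0.8611 (86.11%)


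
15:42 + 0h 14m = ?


Start: 942 minutes from midnight
Add: 14 minutes
Total: 956 minutes
Hours: 956 ÷ 60 = 15 remainder 56

15:56


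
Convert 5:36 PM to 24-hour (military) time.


17:36

Input: 5:36 PM
PM: 5 + 12 = 17


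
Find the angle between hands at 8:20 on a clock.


Hour hand = 8×30 + 20×0.5 = 250.0°
Minute hand = 20×6 = 120°
Difference = |250.0 - 120| = 130.0°

130.0°


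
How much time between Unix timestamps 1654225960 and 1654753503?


Difference = 1654753503 - 1654225960 = 527543 seconds
In hours: 527543 / 3600 ≈ 146.5
In days: 527543 / 86400 ≈ 6.11

527543 seconds (146.5 hours / 6.11 days)


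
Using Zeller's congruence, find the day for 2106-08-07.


Zeller's congruence:
q=7, m=8, k=6, j=21
h = (7 + ⌊13×9/5⌋ + 6 + ⌊6/4⌋ + ⌊21/4⌋ - 2×21) mod 7
= (7 + 23 + 6 + 1 + 5 - 42) mod 7
= 0 mod 7 = 0
h=0 → Saturday

Saturday


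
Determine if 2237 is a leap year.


No

Rules: divisible by 4 AND (not by 100 OR by 400)
2237 ÷ 4 = 559 remainder 1 → not divisible by 4
Not divisible by 4 → not a leap year


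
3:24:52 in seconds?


12292 seconds

Hours: 3 × 3600 = 10800
Minutes: 24 × 60 = 1440
Seconds: 52
Total = 10800 + 1440 + 52 = 12292


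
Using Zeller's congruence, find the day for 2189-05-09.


Zeller's congruence:
q=9, m=5, k=89, j=21
h = (9 + ⌊13×6/5⌋ + 89 + ⌊89/4⌋ + ⌊21/4⌋ - 2×21) mod 7
= (9 + 15 + 89 + 22 + 5 - 42) mod 7
= 98 mod 7 = 0
h=0 → Saturday

Saturday


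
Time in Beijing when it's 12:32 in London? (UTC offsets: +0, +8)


20:32

Time difference = UTC+8 - UTC+0 = +8 hours
New hour = (12 + 8) mod 24
= 20 mod 24 = 20
Minutes unchanged → 20:32


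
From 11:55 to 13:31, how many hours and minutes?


1h 36m

End time in minutes: 13×60 + 31 = 811
Start time in minutes: 11×60 + 55 = 715
Difference = 811 - 715 = 96 minutes
= 1 hours 36 minutes


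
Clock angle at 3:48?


174.0°

Hour hand = 3×30 + 48×0.5 = 114.0°
Minute hand = 48×6 = 288°
Difference = |114.0 - 288| = 174.0°


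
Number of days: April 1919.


Month: April (month 4)
April has 30 days

30 days


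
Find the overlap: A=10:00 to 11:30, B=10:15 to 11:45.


Meeting A: 600-690 (in minutes from midnight)
Meeting B: 615-705
Overlap start = max(600, 615) = 615
Overlap end = min(690, 705) = 690
Overlap = max(0, 690 - 615) = 75 min

75 minutes


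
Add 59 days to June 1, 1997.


July 30, 1997

Start: June 1, 1997
Add 59 days
June 1 → July 1: 30 - 1 + 1 = 30 days (59 - 30 = 29 left)
July 1 + 29 = July 30, 1997


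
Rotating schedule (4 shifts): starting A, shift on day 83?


Shifts: A, B, C, D
Start: A (index 0)
Day 83: (0 + 83 - 1) mod 4
= 82 mod 4
= 2
Index 2 → shift C

Shift C


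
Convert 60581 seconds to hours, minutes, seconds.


Hours: 60581 ÷ 3600 = 16 remainder 2981
Minutes: 2981 ÷ 60 = 49 remainder 41
Seconds: 41

16h 49m 41s


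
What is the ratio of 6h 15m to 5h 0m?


5:4 (1.25)

Duration 1: 375 minutes
Duration 2: 300 minutes
Ratio = 375:300
GCD = 75
Simplified = 5:4
As a decimal: 5/4 = 1.25


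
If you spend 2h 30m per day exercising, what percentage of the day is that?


10.4%

Time: 150 minutes
Day: 1440 minutes
Percentage = (150/1440) × 100 ≈ 10.4%


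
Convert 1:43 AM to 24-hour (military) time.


01:43

Input: 1:43 AM
AM hour stays: 1


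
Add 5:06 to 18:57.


Start: 1137 minutes from midnight
Add: 306 minutes
Total: 1443 minutes
Hours: 1443 ÷ 60 = 24 remainder 3
24 ≥ 24 → 24 - 24 = 0 (next day)

00:03 (next day)


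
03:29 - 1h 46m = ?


01:43

Start: 209 minutes from midnight
Subtract: 106 minutes
Remaining: 209 - 106 = 103
Hours: 1, Minutes: 43


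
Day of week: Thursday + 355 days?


Start: Thursday (index 3)
(3 + 355) mod 7
= 358 mod 7
= 1
Index 1 → Tuesday

Tuesday


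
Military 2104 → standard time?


Hour: 21
21 - 12 = 9 → PM

9:04 PM


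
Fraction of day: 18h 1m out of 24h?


Total minutes: 18×60 + 1 = 1081
Day = 24×60 = 1440 minutes
Fraction = 1081/1440 ≈ 0.7507
As a percentage: 1081/1440 × 100 ≈ 75.07%

0.7507 (75.07%)


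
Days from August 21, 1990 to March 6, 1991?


From August 21, 1990 to March 6, 1991
Rest of August 1990: 31 - 21 = 10
Full months: September 30, October 31, November 30, December 31, January 31, February 1991 28
Days into March 1991: 6
Total = 10 + 30 + 31 + 30 + 31 + 31 + 28 + 6 = 197 days

197 days


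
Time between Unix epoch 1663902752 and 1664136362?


Difference = 1664136362 - 1663902752 = 233610 seconds
In hours: 233610 / 3600 ≈ 64.9
In days: 233610 / 86400 ≈ 2.70

233610 seconds (64.9 hours / 2.70 days)


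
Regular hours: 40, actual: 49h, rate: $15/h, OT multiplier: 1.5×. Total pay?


$802.50

Regular: 40h × $15 = $600.00
Overtime: 49 - 40 = 9h
OT pay: 9h × $15 × 1.5 = $202.50
Total = $600.00 + $202.50 = $802.50


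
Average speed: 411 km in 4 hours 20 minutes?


94.8 km/h

Distance: 411 km
Time: 4h 20m = 260 min = 260/60 = 13/3 hours
Speed = 411 ÷ (13/3) = 411 × 3 / 13 = 1233/13 ≈ 94.8 km/h


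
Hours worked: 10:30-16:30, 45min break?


5h 15m (315 minutes)

Total time = (16×60+30) - (10×60+30)
= 990 - 630 = 360 min
Minus break: 360 - 45 = 315 min
= 5h 15m


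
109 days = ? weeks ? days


Weeks: 109 ÷ 7 = 15 remainder 4

15 weeks 4 days


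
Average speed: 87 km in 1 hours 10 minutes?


Distance: 87 km
Time: 1h 10m = 70 min = 70/60 = 7/6 hours
Speed = 87 ÷ (7/6) = 87 × 6 / 7 = 522/7 ≈ 74.6 km/h

74.6 km/h


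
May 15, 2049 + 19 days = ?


June 3, 2049

Start: May 15, 2049
Add 19 days
May 15 → June 1: 31 - 15 + 1 = 17 days (19 - 17 = 2 left)
June 1 + 2 = June 3, 2049


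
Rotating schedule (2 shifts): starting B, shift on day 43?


Shift B

Shifts: A, B
Start: B (index 1)
Day 43: (1 + 43 - 1) mod 2
= 43 mod 2
= 1
Index 1 → shift B


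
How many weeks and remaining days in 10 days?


Weeks: 10 ÷ 7 = 1 remainder 3

1 weeks 3 days


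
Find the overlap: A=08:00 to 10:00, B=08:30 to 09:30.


Meeting A: 480-600 (in minutes from midnight)
Meeting B: 510-570
Overlap start = max(480, 510) = 510
Overlap end = min(600, 570) = 570
Overlap = max(0, 570 - 510) = 60 min

60 minutes


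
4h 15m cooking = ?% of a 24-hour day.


Time: 255 minutes
Day: 1440 minutes
Percentage = (255/1440) × 100 ≈ 17.7%

17.7%


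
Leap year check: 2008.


Rules: divisible by 4 AND (not by 100 OR by 400)
2008 ÷ 4 = 502 exactly → divisible by 4
2008 ÷ 100 = 20 remainder 8 → not divisible by 100
Divisible by 4 but not by 100 → leap year

Yes


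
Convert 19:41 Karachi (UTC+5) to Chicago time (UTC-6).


08:41

Time difference = UTC-6 - UTC+5 = -11 hours
New hour = (19 -11) mod 24
= 8 mod 24 = 8
Minutes unchanged → 08:41


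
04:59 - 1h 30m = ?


03:29

Start: 299 minutes from midnight
Subtract: 90 minutes
Remaining: 299 - 90 = 209
Hours: 3, Minutes: 29


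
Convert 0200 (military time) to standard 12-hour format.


2:00 AM

Hour: 2
2 < 12 → AM


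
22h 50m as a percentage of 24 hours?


Total minutes: 22×60 + 50 = 1370
Day = 24×60 = 1440 minutes
Fraction = 1370/1440 ≈ 0.9514
As a percentage: 1370/1440 × 100 ≈ 95.14%

0.9514 (95.14%)


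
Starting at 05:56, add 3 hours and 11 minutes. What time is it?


09:07

Start: 356 minutes from midnight
Add: 191 minutes
Total: 547 minutes
Hours: 547 ÷ 60 = 9 remainder 7


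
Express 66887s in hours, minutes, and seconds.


Hours: 66887 ÷ 3600 = 18 remainder 2087
Minutes: 2087 ÷ 60 = 34 remainder 47
Seconds: 47

18h 34m 47s


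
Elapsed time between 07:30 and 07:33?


End time in minutes: 7×60 + 33 = 453
Start time in minutes: 7×60 + 30 = 450
Difference = 453 - 450 = 3 minutes
= 0 hours 3 minutes

0h 3m


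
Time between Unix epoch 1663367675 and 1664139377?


771702 seconds (214.4 hours / 8.93 days)

Difference = 1664139377 - 1663367675 = 771702 seconds
In hours: 771702 / 3600 ≈ 214.4
In days: 771702 / 86400 ≈ 8.93


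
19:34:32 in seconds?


Hours: 19 × 3600 = 68400
Minutes: 34 × 60 = 2040
Seconds: 32
Total = 68400 + 2040 + 32 = 70472

70472 seconds


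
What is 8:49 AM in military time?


Input: 8:49 AM
AM hour stays: 8

08:49


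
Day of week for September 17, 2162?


Friday

Zeller's congruence:
q=17, m=9, k=62, j=21
h = (17 + ⌊13×10/5⌋ + 62 + ⌊62/4⌋ + ⌊21/4⌋ - 2×21) mod 7
= (17 + 26 + 62 + 15 + 5 - 42) mod 7
= 83 mod 7 = 6
h=6 → Friday


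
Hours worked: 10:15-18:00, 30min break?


Total time = (18×60+0) - (10×60+15)
= 1080 - 615 = 465 min
Minus break: 465 - 30 = 435 min
= 7h 15m

7h 15m (435 minutes)


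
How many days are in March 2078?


31 days

Month: March (month 3)
March has 31 days


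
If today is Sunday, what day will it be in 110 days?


Start: Sunday (index 6)
(6 + 110) mod 7
= 116 mod 7
= 4
Index 4 → Friday

Friday


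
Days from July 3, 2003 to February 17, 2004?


229 days

From July 3, 2003 to February 17, 2004
Rest of July 2003: 31 - 3 = 28
Full months: August 31, September 30, October 31, November 30, December 31, January 31
Days into February 2004: 17
Total = 28 + 31 + 30 + 31 + 30 + 31 + 31 + 17 = 229 days


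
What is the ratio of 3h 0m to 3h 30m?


6:7 (0.86)

Duration 1: 180 minutes
Duration 2: 210 minutes
Ratio = 180:210
GCD = 30
Simplified = 6:7
As a decimal: 6/7 ≈ 0.86


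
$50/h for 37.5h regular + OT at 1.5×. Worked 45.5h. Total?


$2475.00

Regular: 37.5h × $50 = $1875.00
Overtime: 45.5 - 37.5 = 8.0h
OT pay: 8.0h × $50 × 1.5 = $600.00
Total = $1875.00 + $600.00 = $2475.00


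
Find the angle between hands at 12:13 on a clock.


Hour hand (12 ≡ 0 on the dial): 0×30 + 13×0.5 = 6.5°
Minute hand = 13×6 = 78°
Difference = |6.5 - 78| = 71.5°

71.5°


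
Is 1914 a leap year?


Rules: divisible by 4 AND (not by 100 OR by 400)
1914 ÷ 4 = 478 remainder 2 → not divisible by 4
Not divisible by 4 → not a leap year

No


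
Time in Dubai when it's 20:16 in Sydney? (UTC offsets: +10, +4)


14:16

Time difference = UTC+4 - UTC+10 = -6 hours
New hour = (20 -6) mod 24
= 14 mod 24 = 14
Minutes unchanged → 14:16


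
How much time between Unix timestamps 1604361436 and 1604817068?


Difference = 1604817068 - 1604361436 = 455632 seconds
In hours: 455632 / 3600 ≈ 126.6
In days: 455632 / 86400 ≈ 5.27

455632 seconds (126.6 hours / 5.27 days)


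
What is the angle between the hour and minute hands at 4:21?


Hour hand = 4×30 + 21×0.5 = 130.5°
Minute hand = 21×6 = 126°
Difference = |130.5 - 126| = 4.5°

4.5°


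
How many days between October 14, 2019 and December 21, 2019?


68 days

From October 14, 2019 to December 21, 2019
Rest of October 2019: 31 - 14 = 17
Full months: November 30
Days into December 2019: 21
Total = 17 + 30 + 21 = 68 days


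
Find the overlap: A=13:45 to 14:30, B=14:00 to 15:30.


30 minutes

Meeting A: 825-870 (in minutes from midnight)
Meeting B: 840-930
Overlap start = max(825, 840) = 840
Overlap end = min(870, 930) = 870
Overlap = max(0, 870 - 840) = 30 min


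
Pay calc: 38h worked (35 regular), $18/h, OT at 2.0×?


$738.00

Regular: 35h × $18 = $630.00
Overtime: 38 - 35 = 3h
OT pay: 3h × $18 × 2.0 = $108.00
Total = $630.00 + $108.00 = $738.00


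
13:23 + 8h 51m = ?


22:14

Start: 803 minutes from midnight
Add: 531 minutes
Total: 1334 minutes
Hours: 1334 ÷ 60 = 22 remainder 14


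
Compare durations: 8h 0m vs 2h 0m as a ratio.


4:1 (4.00)

Duration 1: 480 minutes
Duration 2: 120 minutes
Ratio = 480:120
GCD = 120
Simplified = 4:1
As a decimal: 4/1 = 4.00


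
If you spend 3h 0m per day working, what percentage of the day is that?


12.5%

Time: 180 minutes
Day: 1440 minutes
Percentage = (180/1440) × 100 = 12.5%


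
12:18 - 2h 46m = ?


09:32

Start: 738 minutes from midnight
Subtract: 166 minutes
Remaining: 738 - 166 = 572
Hours: 9, Minutes: 32


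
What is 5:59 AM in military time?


05:59

Input: 5:59 AM
AM hour stays: 5


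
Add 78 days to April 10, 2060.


Start: April 10, 2060
Add 78 days
April 10 → May 1: 30 - 10 + 1 = 21 days (78 - 21 = 57 left)
May 1 → June 1: 31 - 1 + 1 = 31 days (57 - 31 = 26 left)
June 1 + 26 = June 27, 2060

June 27, 2060


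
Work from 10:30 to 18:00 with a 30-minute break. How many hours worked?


Total time = (18×60+0) - (10×60+30)
= 1080 - 630 = 450 min
Minus break: 450 - 30 = 420 min
= 7h 0m

7h 0m (420 minutes)


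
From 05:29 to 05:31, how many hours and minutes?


0h 2m

End time in minutes: 5×60 + 31 = 331
Start time in minutes: 5×60 + 29 = 329
Difference = 331 - 329 = 2 minutes
= 0 hours 2 minutes


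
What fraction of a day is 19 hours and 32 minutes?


0.8139 (81.39%)

Total minutes: 19×60 + 32 = 1172
Day = 24×60 = 1440 minutes
Fraction = 1172/1440 ≈ 0.8139
As a percentage: 1172/1440 × 100 ≈ 81.39%


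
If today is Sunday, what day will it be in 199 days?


Wednesday

Start: Sunday (index 6)
(6 + 199) mod 7
= 205 mod 7
= 2
Index 2 → Wednesday


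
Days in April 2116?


30 days

Month: April (month 4)
April has 30 days


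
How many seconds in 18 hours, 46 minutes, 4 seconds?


Hours: 18 × 3600 = 64800
Minutes: 46 × 60 = 2760
Seconds: 4
Total = 64800 + 2760 + 4 = 67564

67564 seconds


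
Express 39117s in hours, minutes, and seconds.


Hours: 39117 ÷ 3600 = 10 remainder 3117
Minutes: 3117 ÷ 60 = 51 remainder 57
Seconds: 57

10h 51m 57s


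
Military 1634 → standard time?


Hour: 16
16 - 12 = 4 → PM

4:34 PM


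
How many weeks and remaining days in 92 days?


13 weeks 1 days

Weeks: 92 ÷ 7 = 13 remainder 1


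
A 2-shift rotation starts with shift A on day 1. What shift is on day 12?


Shifts: A, B
Start: A (index 0)
Day 12: (0 + 12 - 1) mod 2
= 11 mod 2
= 1
Index 1 → shift B

Shift B


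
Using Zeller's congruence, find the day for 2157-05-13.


Zeller's congruence:
q=13, m=5, k=57, j=21
h = (13 + ⌊13×6/5⌋ + 57 + ⌊57/4⌋ + ⌊21/4⌋ - 2×21) mod 7
= (13 + 15 + 57 + 14 + 5 - 42) mod 7
= 62 mod 7 = 6
h=6 → Friday

Friday


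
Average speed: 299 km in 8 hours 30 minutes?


35.2 km/h

Distance: 299 km
Time: 8h 30m = 510 min = 510/60 = 17/2 hours
Speed = 299 ÷ (17/2) = 299 × 2 / 17 = 598/17 ≈ 35.2 km/h


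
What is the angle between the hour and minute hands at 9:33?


88.5°

Hour hand = 9×30 + 33×0.5 = 286.5°
Minute hand = 33×6 = 198°
Difference = |286.5 - 198| = 88.5°


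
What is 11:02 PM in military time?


23:02

Input: 11:02 PM
PM: 11 + 12 = 23


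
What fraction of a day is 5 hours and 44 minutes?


Total minutes: 5×60 + 44 = 344
Day = 24×60 = 1440 minutes
Fraction = 344/1440 ≈ 0.2389
As a percentage: 344/1440 × 100 ≈ 23.89%

0.2389 (23.89%)


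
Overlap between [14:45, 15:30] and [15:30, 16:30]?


Meeting A: 885-930 (in minutes from midnight)
Meeting B: 930-990
Overlap start = max(885, 930) = 930
Overlap end = min(930, 990) = 930
Overlap = max(0, 930 - 930) = 0 min

0 minutes


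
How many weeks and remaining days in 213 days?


Weeks: 213 ÷ 7 = 30 remainder 3

30 weeks 3 days


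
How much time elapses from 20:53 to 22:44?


End time in minutes: 22×60 + 44 = 1364
Start time in minutes: 20×60 + 53 = 1253
Difference = 1364 - 1253 = 111 minutes
= 1 hours 51 minutes

1h 51m


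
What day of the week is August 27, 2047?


Zeller's congruence:
q=27, m=8, k=47, j=20
h = (27 + ⌊13×9/5⌋ + 47 + ⌊47/4⌋ + ⌊20/4⌋ - 2×20) mod 7
= (27 + 23 + 47 + 11 + 5 - 40) mod 7
= 73 mod 7 = 3
h=3 → Tuesday

Tuesday


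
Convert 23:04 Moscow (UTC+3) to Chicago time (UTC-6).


14:04

Time difference = UTC-6 - UTC+3 = -9 hours
New hour = (23 -9) mod 24
= 14 mod 24 = 14
Minutes unchanged → 14:04


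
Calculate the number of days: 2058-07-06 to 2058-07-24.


18 days

From July 6, 2058 to July 24, 2058
Same month: 24 - 6 = 18 days


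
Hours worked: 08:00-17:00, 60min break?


Total time = (17×60+0) - (8×60+0)
= 1020 - 480 = 540 min
Minus break: 540 - 60 = 480 min
= 8h 0m

8h 0m (480 minutes)


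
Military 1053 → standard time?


10:53 AM

Hour: 10
10 < 12 → AM


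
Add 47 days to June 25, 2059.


August 11, 2059

Start: June 25, 2059
Add 47 days
June 25 → July 1: 30 - 25 + 1 = 6 days (47 - 6 = 41 left)
July 1 → August 1: 31 - 1 + 1 = 31 days (41 - 31 = 10 left)
August 1 + 10 = August 11, 2059


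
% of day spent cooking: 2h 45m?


Time: 165 minutes
Day: 1440 minutes
Percentage = (165/1440) × 100 ≈ 11.5%

11.5%


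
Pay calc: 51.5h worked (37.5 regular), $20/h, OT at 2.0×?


Regular: 37.5h × $20 = $750.00
Overtime: 51.5 - 37.5 = 14.0h
OT pay: 14.0h × $20 × 2.0 = $560.00
Total = $750.00 + $560.00 = $1310.00

$1310.00


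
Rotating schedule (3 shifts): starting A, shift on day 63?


Shift C

Shifts: A, B, C
Start: A (index 0)
Day 63: (0 + 63 - 1) mod 3
= 62 mod 3
= 2
Index 2 → shift C


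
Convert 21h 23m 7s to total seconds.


76987 seconds

Hours: 21 × 3600 = 75600
Minutes: 23 × 60 = 1380
Seconds: 7
Total = 75600 + 1380 + 7 = 76987


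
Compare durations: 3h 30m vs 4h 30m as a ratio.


Duration 1: 210 minutes
Duration 2: 270 minutes
Ratio = 210:270
GCD = 30
Simplified = 7:9
As a decimal: 7/9 ≈ 0.78

7:9 (0.78)


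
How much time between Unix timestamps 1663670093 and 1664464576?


Difference = 1664464576 - 1663670093 = 794483 seconds
In hours: 794483 / 3600 ≈ 220.7
In days: 794483 / 86400 ≈ 9.20

794483 seconds (220.7 hours / 9.20 days)


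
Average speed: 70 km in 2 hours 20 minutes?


30.0 km/h

Distance: 70 km
Time: 2h 20m = 140 min = 140/60 = 7/3 hours
Speed = 70 ÷ (7/3) = 70 × 3 / 7 = 210/7 = 30.0 km/h


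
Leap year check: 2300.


Rules: divisible by 4 AND (not by 100 OR by 400)
2300 ÷ 4 = 575 exactly → divisible by 4
2300 ÷ 100 = 23 exactly → divisible by 100
2300 ÷ 400 = 5 remainder 300 → not divisible by 400
Divisible by 100 but not by 400 → not a leap year

No


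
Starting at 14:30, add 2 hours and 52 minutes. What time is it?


17:22

Start: 870 minutes from midnight
Add: 172 minutes
Total: 1042 minutes
Hours: 1042 ÷ 60 = 17 remainder 22


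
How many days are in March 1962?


31 days

Month: March (month 3)
March has 31 days


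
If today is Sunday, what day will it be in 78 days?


Start: Sunday (index 6)
(6 + 78) mod 7
= 84 mod 7
= 0
Index 0 → Monday

Monday


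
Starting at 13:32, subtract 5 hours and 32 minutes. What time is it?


08:00

Start: 812 minutes from midnight
Subtract: 332 minutes
Remaining: 812 - 332 = 480
Hours: 8, Minutes: 0


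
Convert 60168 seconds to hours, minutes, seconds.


16h 42m 48s

Hours: 60168 ÷ 3600 = 16 remainder 2568
Minutes: 2568 ÷ 60 = 42 remainder 48
Seconds: 48


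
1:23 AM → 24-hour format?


Input: 1:23 AM
AM hour stays: 1

01:23


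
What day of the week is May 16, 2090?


Zeller's congruence:
q=16, m=5, k=90, j=20
h = (16 + ⌊13×6/5⌋ + 90 + ⌊90/4⌋ + ⌊20/4⌋ - 2×20) mod 7
= (16 + 15 + 90 + 22 + 5 - 40) mod 7
= 108 mod 7 = 3
h=3 → Tuesday

Tuesday


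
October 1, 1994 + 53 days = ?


November 23, 1994

Start: October 1, 1994
Add 53 days
October 1 → November 1: 31 - 1 + 1 = 31 days (53 - 31 = 22 left)
November 1 + 22 = November 23, 1994


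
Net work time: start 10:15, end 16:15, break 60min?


Total time = (16×60+15) - (10×60+15)
= 975 - 615 = 360 min
Minus break: 360 - 60 = 300 min
= 5h 0m

5h 0m (300 minutes)


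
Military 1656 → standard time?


4:56 PM

Hour: 16
16 - 12 = 4 → PM


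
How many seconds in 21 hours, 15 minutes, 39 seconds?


76539 seconds

Hours: 21 × 3600 = 75600
Minutes: 15 × 60 = 900
Seconds: 39
Total = 75600 + 900 + 39 = 76539


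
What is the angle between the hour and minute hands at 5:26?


Hour hand = 5×30 + 26×0.5 = 163.0°
Minute hand = 26×6 = 156°
Difference = |163.0 - 156| = 7.0°

7.0°


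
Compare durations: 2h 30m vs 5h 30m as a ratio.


Duration 1: 150 minutes
Duration 2: 330 minutes
Ratio = 150:330
GCD = 30
Simplified = 5:11
As a decimal: 5/11 ≈ 0.45

5:11 (0.45)


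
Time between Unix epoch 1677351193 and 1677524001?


172808 seconds (48.0 hours / 2.00 days)

Difference = 1677524001 - 1677351193 = 172808 seconds
In hours: 172808 / 3600 ≈ 48.0
In days: 172808 / 86400 ≈ 2.00
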